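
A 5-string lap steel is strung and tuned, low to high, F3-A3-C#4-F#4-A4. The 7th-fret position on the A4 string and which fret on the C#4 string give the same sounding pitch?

A4 at fret 7 is A4 + 7 semitones = E5.
The open C#4 string is 8 semitones below the open A4, so the same pitch on the C#4 string lies at fret 7 + 8 = 15.

15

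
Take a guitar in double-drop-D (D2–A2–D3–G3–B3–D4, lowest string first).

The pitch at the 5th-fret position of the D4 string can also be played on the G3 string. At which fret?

12

D4 at fret 5 is D4 + 5 semitones = G4.
The open G3 string is 7 semitones below the open D4, so the same pitch on the G3 string lies at fret 5 + 7 = 12.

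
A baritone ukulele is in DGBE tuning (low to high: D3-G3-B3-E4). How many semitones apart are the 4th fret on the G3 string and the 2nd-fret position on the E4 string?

G3 at fret 4 → B3 (MIDI 59); E4 at fret 2 → F♯4 (MIDI 66).
59 − 66 = -7, so the two pitches are 7 semitones apart, with F♯4 the higher.

7 semitones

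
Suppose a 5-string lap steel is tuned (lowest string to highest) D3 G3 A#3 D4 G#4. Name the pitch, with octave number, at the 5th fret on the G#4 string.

C#5

The open G#4 string plus 5 semitones: G#–A–A#–B–C–C#.
The walk passes from B into C once, so the octave number goes from 4 to 5.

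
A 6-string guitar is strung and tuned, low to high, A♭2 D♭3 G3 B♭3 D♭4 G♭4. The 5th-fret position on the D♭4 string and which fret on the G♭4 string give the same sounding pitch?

D♭4 at fret 5 is D♭4 + 5 semitones = G♭4.
The open G♭4 string is 5 semitones above the open D♭4, so the same pitch on the G♭4 string lies at fret 5 − 5 = 0.

0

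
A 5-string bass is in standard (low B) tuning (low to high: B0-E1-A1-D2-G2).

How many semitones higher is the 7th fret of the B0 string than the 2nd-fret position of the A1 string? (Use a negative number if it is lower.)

B0 at fret 7 → F#1 (MIDI 30); A1 at fret 2 → B1 (MIDI 35).
30 − 35 = -5, so the two pitches are 5 semitones apart.

-5 semitones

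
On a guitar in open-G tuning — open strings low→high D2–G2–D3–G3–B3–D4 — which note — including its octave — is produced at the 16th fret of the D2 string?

Each fret is one semitone, so D2 + 16 = F♯3.

F♯3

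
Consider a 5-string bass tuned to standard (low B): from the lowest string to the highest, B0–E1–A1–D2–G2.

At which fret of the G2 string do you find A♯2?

A♯2 is 3 semitones above the open G2 (G–G#–A–A#), so it sits at fret 3.

3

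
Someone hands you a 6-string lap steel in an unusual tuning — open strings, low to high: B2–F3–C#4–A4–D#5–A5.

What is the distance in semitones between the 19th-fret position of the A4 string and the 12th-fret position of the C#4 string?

15 semitones

A4 at fret 19 → E6 (MIDI 88); C#4 at fret 12 → C#5 (MIDI 73).
88 − 73 = 15, so the two pitches are 15 semitones apart, with E6 the higher.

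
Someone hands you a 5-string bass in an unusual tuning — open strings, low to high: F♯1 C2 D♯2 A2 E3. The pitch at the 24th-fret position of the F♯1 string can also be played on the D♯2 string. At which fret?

15

F♯1 at fret 24 is F♯1 + 24 semitones = F♯3.
The open D♯2 string is 9 semitones above the open F♯1, so the same pitch on the D♯2 string lies at fret 24 − 9 = 15.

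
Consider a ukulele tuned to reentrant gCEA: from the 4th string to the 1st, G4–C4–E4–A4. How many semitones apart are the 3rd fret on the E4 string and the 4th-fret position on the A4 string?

E4 at fret 3 → G4 (MIDI 67); A4 at fret 4 → C#5 (MIDI 73).
67 − 73 = -6, so the two pitches are 6 semitones apart, with C#5 the higher.

6 semitones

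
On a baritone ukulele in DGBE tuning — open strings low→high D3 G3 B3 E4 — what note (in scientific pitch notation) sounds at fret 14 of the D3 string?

Each fret is one semitone, so D3 + 14 = E4.

E4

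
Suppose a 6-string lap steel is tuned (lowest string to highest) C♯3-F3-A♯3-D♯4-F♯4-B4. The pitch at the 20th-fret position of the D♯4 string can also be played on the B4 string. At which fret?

Fret 20 on D♯4 is MIDI 63 + 20 = 83 (B5). On the B4 string (open MIDI 71), that pitch is 83 − 71 = fret 12.

12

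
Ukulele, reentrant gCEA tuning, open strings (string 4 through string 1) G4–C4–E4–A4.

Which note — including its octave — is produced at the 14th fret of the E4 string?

The open E4 string plus 14 semitones: E–F–F#–G–…–E–F–F#.
The walk passes from B into C once, so the octave number goes from 4 to 5.

F♯5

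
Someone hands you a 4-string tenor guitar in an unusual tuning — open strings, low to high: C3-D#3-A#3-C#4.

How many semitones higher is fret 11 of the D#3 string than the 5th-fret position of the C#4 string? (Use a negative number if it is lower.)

D#3 at fret 11 → D4 (MIDI 62); C#4 at fret 5 → F#4 (MIDI 66).
62 − 66 = -4, so the two pitches are 4 semitones apart.

-4 semitones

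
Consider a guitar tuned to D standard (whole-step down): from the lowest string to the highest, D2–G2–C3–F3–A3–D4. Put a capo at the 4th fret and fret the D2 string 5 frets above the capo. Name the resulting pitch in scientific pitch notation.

B2

The capo raises the open D2 by 4 semitones to F♯2; fretting 5 more gives D2 + 4 + 5 = D2 + 9 semitones = B2.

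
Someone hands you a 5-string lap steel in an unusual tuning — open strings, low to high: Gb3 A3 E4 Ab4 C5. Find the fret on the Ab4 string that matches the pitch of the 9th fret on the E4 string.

5

E4 at fret 9 is E4 + 9 semitones = Db5.
The open Ab4 string is 4 semitones above the open E4, so the same pitch on the Ab4 string lies at fret 9 − 4 = 5.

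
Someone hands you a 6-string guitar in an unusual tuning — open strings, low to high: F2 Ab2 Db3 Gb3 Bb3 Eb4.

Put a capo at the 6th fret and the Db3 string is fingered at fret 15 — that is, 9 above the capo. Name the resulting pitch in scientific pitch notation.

E4

The capo raises the open Db3 by 6 semitones to G3; fretting 9 more gives Db3 + 6 + 9 = Db3 + 15 semitones = E4.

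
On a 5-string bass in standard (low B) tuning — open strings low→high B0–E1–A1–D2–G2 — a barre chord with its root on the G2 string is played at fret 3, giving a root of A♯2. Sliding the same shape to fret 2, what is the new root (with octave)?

A2

Moving from fret 3 to fret 2 shifts the root by -1 semitone.
A♯2 down 1 semitone is A2.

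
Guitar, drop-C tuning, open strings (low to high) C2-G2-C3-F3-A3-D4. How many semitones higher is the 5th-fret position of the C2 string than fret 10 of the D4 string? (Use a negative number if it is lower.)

C2 at fret 5 → F2 (MIDI 41); D4 at fret 10 → C5 (MIDI 72).
41 − 72 = -31, so the two pitches are 31 semitones apart.

-31 semitones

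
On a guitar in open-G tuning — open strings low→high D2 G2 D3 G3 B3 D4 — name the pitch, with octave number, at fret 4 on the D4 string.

Each fret is one semitone, so D4 + 4 = F♯4.
(Equivalently spelled G♭4.)

F♯4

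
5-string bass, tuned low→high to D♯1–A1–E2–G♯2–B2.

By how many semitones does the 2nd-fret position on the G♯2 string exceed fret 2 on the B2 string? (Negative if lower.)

-3 semitones

G♯2 at fret 2 → A♯2 (MIDI 46); B2 at fret 2 → C♯3 (MIDI 49).
46 − 49 = -3, so the two pitches are 3 semitones apart.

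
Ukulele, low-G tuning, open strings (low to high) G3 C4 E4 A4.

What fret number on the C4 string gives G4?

7

G4 is 7 semitones above the open C4 (C–C#–D–D#–E–F–F#–G), so it sits at fret 7.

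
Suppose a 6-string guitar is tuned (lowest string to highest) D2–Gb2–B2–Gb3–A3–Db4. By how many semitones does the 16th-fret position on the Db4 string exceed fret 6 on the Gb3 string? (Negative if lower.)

17 semitones

Db4 at fret 16 → F5 (MIDI 77); Gb3 at fret 6 → C4 (MIDI 60).
77 − 60 = 17, so the two pitches are 17 semitones apart.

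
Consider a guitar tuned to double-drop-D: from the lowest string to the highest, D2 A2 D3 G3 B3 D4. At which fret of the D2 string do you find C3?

10

C3 is 10 semitones above the open D2 (D–D#–E–F–…–A#–B–C), so it sits at fret 10.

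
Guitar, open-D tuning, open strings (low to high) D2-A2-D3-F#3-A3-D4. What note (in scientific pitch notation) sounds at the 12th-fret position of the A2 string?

A2 is MIDI 45. Adding 12 gives 57, which is A3.

A3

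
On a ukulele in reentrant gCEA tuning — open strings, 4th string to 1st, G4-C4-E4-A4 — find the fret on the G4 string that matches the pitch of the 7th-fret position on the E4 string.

4

Fret 7 on E4 is MIDI 64 + 7 = 71 (B4). On the G4 string (open MIDI 67), that pitch is 71 − 67 = fret 4.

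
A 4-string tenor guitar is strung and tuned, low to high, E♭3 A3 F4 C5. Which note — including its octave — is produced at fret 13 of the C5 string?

The open C5 string plus 13 semitones: C–Db–D–Eb–…–B–C–Db.
The walk passes from B into C once, so the octave number goes from 5 to 6.
(Equivalently spelled C♯6.)

D♭6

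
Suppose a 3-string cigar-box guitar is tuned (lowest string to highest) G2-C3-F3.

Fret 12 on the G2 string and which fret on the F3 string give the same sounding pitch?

2

G2 at fret 12 is G2 + 12 semitones = G3.
The open F3 string is 10 semitones above the open G2, so the same pitch on the F3 string lies at fret 12 − 10 = 2.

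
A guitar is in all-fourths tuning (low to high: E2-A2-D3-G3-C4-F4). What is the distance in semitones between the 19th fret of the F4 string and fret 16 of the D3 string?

18 semitones

F4 at fret 19 → C6 (MIDI 84); D3 at fret 16 → F♯4 (MIDI 66).
84 − 66 = 18, so the two pitches are 18 semitones apart, with C6 the higher.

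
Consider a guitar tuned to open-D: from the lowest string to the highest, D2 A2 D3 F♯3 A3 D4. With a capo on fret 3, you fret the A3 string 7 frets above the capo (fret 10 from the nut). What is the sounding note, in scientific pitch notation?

The capo raises the open A3 by 3 semitones to C4; fretting 7 more gives A3 + 3 + 7 = A3 + 10 semitones = G4.

G4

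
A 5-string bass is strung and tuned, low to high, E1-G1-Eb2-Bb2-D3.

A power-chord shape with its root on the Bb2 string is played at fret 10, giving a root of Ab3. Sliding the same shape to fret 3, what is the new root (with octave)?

Moving from fret 10 to fret 3 shifts the root by -7 semitones.
Ab3 down 7 semitones is Db3.

Db3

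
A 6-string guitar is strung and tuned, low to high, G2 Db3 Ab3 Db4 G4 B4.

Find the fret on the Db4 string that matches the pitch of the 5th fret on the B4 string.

B4 at fret 5 is B4 + 5 semitones = E5.
The open Db4 string is 10 semitones below the open B4, so the same pitch on the Db4 string lies at fret 5 + 10 = 15.

15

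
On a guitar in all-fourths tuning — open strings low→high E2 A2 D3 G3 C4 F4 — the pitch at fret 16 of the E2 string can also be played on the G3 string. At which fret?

1

E2 at fret 16 is E2 + 16 semitones = G♯3.
The open G3 string is 15 semitones above the open E2, so the same pitch on the G3 string lies at fret 16 − 15 = 1.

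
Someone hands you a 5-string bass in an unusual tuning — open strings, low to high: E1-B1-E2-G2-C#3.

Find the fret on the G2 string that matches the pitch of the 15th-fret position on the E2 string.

12

Fret 15 on E2 is MIDI 40 + 15 = 55 (G3). On the G2 string (open MIDI 43), that pitch is 55 − 43 = fret 12.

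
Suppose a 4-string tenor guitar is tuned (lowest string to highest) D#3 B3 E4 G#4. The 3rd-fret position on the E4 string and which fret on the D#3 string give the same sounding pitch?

16

E4 at fret 3 is E4 + 3 semitones = G4.
The open D#3 string is 13 semitones below the open E4, so the same pitch on the D#3 string lies at fret 3 + 13 = 16.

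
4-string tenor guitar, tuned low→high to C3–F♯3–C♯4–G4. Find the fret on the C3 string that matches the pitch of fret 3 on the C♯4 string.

16

C♯4 at fret 3 is C♯4 + 3 semitones = E4.
The open C3 string is 13 semitones below the open C♯4, so the same pitch on the C3 string lies at fret 3 + 13 = 16.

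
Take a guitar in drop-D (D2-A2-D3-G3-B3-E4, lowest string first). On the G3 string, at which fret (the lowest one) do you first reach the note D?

7

From G3, count semitones up the chromatic scale until reaching D: G–G#–A–A#–B–C–C#–D — 7 steps.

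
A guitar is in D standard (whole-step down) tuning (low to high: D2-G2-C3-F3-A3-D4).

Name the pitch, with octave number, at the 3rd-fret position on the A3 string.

Each fret is one semitone, so A3 + 3 = C4.

C4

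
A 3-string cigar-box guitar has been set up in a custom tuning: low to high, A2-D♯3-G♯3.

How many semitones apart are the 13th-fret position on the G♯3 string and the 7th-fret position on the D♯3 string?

G♯3 at fret 13 → A4 (MIDI 69); D♯3 at fret 7 → A♯3 (MIDI 58).
69 − 58 = 11, so the two pitches are 11 semitones apart, with A4 the higher.

11 semitones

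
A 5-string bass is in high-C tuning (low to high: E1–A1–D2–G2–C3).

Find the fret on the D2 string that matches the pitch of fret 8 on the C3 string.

Fret 8 on C3 is MIDI 48 + 8 = 56 (G♯3). On the D2 string (open MIDI 38), that pitch is 56 − 38 = fret 18.

18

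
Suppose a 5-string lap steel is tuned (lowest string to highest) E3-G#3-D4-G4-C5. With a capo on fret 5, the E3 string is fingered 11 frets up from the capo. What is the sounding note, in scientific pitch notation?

The capo raises the open E3 by 5 semitones to A3; fretting 11 more gives E3 + 5 + 11 = E3 + 16 semitones = G#4.

G#4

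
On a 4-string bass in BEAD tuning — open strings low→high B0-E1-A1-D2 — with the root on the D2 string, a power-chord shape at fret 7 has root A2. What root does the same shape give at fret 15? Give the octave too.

Moving from fret 7 to fret 15 shifts the root by 8 semitones.
A2 up 8 semitones is F3.

F3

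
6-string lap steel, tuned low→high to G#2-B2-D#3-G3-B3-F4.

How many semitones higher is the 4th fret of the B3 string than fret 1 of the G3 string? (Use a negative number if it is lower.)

7 semitones

B3 at fret 4 → D#4 (MIDI 63); G3 at fret 1 → G#3 (MIDI 56).
63 − 56 = 7, so the two pitches are 7 semitones apart.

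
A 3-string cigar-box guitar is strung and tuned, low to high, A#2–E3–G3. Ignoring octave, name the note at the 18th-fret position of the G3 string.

C#

The open G3 string plus 18 semitones: G–G#–A–A#–…–B–C–C#.
(Equivalently spelled Db.)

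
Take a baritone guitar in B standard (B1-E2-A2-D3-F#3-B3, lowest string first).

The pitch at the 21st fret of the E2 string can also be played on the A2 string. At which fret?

16

E2 at fret 21 is E2 + 21 semitones = C#4.
The open A2 string is 5 semitones above the open E2, so the same pitch on the A2 string lies at fret 21 − 5 = 16.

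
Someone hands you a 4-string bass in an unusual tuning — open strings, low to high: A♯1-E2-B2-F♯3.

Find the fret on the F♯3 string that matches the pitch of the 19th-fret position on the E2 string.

Fret 19 on E2 is MIDI 40 + 19 = 59 (B3). On the F♯3 string (open MIDI 54), that pitch is 59 − 54 = fret 5.

5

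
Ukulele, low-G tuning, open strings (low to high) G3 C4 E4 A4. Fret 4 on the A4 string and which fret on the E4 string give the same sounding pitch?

9

A4 at fret 4 is A4 + 4 semitones = C♯5.
The open E4 string is 5 semitones below the open A4, so the same pitch on the E4 string lies at fret 4 + 5 = 9.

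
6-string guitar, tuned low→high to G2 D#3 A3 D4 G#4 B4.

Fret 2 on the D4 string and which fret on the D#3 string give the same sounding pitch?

D4 at fret 2 is D4 + 2 semitones = E4.
The open D#3 string is 11 semitones below the open D4, so the same pitch on the D#3 string lies at fret 2 + 11 = 13.

13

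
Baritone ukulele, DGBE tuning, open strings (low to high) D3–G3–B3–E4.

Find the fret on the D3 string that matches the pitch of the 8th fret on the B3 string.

Fret 8 on B3 is MIDI 59 + 8 = 67 (G4). On the D3 string (open MIDI 50), that pitch is 67 − 50 = fret 17.

17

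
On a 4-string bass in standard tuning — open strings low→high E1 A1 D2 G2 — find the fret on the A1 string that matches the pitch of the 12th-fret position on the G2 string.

22

G2 at fret 12 is G2 + 12 semitones = G3.
The open A1 string is 10 semitones below the open G2, so the same pitch on the A1 string lies at fret 12 + 10 = 22.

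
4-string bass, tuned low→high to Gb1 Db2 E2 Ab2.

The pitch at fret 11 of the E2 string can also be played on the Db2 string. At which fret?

Fret 11 on E2 is MIDI 40 + 11 = 51 (Eb3). On the Db2 string (open MIDI 37), that pitch is 51 − 37 = fret 14.

14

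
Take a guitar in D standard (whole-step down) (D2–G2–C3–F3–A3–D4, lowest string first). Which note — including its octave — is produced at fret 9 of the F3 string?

Each fret is one semitone, so F3 + 9 = D4.

D4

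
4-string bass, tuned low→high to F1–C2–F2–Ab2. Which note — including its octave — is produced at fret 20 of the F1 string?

F1 is MIDI 29. Adding 20 gives 49, which is Db3.

Db3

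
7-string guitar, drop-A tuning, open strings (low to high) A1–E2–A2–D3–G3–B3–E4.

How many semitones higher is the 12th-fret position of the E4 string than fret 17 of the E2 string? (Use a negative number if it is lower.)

19 semitones

E4 at fret 12 → E5 (MIDI 76); E2 at fret 17 → A3 (MIDI 57).
76 − 57 = 19, so the two pitches are 19 semitones apart.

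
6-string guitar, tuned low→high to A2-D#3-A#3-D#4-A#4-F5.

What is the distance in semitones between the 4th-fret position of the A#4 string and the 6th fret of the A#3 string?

A#4 at fret 4 → D5 (MIDI 74); A#3 at fret 6 → E4 (MIDI 64).
74 − 64 = 10, so the two pitches are 10 semitones apart, with D5 the higher.

10 semitones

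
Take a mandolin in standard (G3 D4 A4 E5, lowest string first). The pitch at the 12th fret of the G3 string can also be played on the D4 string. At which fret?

Fret 12 on G3 is MIDI 55 + 12 = 67 (G4). On the D4 string (open MIDI 62), that pitch is 67 − 62 = fret 5.

5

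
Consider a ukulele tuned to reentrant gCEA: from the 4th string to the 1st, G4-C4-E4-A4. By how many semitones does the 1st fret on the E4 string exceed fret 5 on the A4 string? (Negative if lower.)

E4 at fret 1 → F4 (MIDI 65); A4 at fret 5 → D5 (MIDI 74).
65 − 74 = -9, so the two pitches are 9 semitones apart.

-9 semitones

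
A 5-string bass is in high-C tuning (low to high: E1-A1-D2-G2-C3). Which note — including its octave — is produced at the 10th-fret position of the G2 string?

G2 is MIDI 43. Adding 10 gives 53, which is F3.

F3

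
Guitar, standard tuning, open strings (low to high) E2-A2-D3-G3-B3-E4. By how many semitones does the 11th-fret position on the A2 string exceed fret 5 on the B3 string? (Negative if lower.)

A2 at fret 11 → G#3 (MIDI 56); B3 at fret 5 → E4 (MIDI 64).
56 − 64 = -8, so the two pitches are 8 semitones apart.

-8 semitones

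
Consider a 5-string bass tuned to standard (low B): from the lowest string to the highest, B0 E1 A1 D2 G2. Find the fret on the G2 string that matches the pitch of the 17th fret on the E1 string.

E1 at fret 17 is E1 + 17 semitones = A2.
The open G2 string is 15 semitones above the open E1, so the same pitch on the G2 string lies at fret 17 − 15 = 2.

2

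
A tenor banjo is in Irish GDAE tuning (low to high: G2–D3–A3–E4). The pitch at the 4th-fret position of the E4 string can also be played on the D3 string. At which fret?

18

Fret 4 on E4 is MIDI 64 + 4 = 68 (G#4). On the D3 string (open MIDI 50), that pitch is 68 − 50 = fret 18.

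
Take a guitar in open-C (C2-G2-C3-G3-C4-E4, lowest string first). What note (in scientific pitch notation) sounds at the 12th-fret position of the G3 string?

G3 is MIDI 55. Adding 12 gives 67, which is G4.

G4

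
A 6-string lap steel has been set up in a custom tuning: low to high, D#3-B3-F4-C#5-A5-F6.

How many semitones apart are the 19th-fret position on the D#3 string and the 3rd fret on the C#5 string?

6 semitones

D#3 at fret 19 → A#4 (MIDI 70); C#5 at fret 3 → E5 (MIDI 76).
70 − 76 = -6, so the two pitches are 6 semitones apart, with E5 the higher.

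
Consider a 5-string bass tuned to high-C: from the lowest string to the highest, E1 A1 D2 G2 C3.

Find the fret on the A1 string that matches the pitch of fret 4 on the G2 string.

14

Fret 4 on G2 is MIDI 43 + 4 = 47 (B2). On the A1 string (open MIDI 33), that pitch is 47 − 33 = fret 14.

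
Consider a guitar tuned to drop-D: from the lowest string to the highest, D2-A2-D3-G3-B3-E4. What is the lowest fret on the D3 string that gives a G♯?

From D3, count semitones up the chromatic scale until reaching G♯: D–D#–E–F–F#–G–G# — 6 steps.

6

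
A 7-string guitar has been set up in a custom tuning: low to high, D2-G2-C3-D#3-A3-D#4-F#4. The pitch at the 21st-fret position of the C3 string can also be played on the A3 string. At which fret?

C3 at fret 21 is C3 + 21 semitones = A4.
The open A3 string is 9 semitones above the open C3, so the same pitch on the A3 string lies at fret 21 − 9 = 12.

12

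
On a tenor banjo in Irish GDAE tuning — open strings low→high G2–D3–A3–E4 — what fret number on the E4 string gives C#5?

9

C#5 is 9 semitones above the open E4 (E–F–F#–G–G#–A–A#–B–C–C#), so it sits at fret 9.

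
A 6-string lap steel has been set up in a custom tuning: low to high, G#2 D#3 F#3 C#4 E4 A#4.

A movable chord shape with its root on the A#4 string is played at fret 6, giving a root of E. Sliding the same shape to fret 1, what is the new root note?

B

Moving from fret 6 to fret 1 shifts the root by -5 semitones.
E down 5 semitones is B.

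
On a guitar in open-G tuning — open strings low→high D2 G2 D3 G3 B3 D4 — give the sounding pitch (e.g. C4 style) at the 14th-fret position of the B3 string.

C#5

B3 is MIDI 59. Adding 14 gives 73, which is C#5.
(Equivalently spelled Db5.)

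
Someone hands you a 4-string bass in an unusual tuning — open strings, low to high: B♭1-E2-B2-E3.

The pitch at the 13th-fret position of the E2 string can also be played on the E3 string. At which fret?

1

E2 at fret 13 is E2 + 13 semitones = F3.
The open E3 string is 12 semitones above the open E2, so the same pitch on the E3 string lies at fret 13 − 12 = 1.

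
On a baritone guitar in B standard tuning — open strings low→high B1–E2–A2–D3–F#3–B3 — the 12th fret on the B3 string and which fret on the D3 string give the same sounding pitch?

Fret 12 on B3 is MIDI 59 + 12 = 71 (B4). On the D3 string (open MIDI 50), that pitch is 71 − 50 = fret 21.

21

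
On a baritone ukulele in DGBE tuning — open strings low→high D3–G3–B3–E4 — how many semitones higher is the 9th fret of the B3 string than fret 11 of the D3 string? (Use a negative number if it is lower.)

B3 at fret 9 → G#4 (MIDI 68); D3 at fret 11 → C#4 (MIDI 61).
68 − 61 = 7, so the two pitches are 7 semitones apart.

7 semitones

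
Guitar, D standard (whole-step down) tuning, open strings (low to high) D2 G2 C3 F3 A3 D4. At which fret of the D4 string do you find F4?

3

F4 is 3 semitones above the open D4 (D–D#–E–F), so it sits at fret 3.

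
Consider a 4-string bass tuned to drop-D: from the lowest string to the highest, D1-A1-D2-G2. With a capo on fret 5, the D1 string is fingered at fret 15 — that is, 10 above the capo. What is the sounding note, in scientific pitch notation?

F2

The capo raises the open D1 by 5 semitones to G1; fretting 10 more gives D1 + 5 + 10 = D1 + 15 semitones = F2.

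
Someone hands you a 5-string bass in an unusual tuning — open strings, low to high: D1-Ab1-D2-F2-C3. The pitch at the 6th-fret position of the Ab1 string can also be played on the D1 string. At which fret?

Ab1 at fret 6 is Ab1 + 6 semitones = D2.
The open D1 string is 6 semitones below the open Ab1, so the same pitch on the D1 string lies at fret 6 + 6 = 12.

12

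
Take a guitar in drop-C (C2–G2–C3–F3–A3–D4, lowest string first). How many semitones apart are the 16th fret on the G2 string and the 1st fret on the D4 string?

G2 at fret 16 → B3 (MIDI 59); D4 at fret 1 → D#4 (MIDI 63).
59 − 63 = -4, so the two pitches are 4 semitones apart, with D#4 the higher.

4 semitones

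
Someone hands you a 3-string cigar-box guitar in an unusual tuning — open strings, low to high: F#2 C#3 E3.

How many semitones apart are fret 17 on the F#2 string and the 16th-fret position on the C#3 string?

F#2 at fret 17 → B3 (MIDI 59); C#3 at fret 16 → F4 (MIDI 65).
59 − 65 = -6, so the two pitches are 6 semitones apart, with F4 the higher.

6 semitones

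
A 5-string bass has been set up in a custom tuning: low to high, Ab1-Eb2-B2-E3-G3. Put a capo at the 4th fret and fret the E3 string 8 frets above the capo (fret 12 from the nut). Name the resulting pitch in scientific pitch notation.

The capo raises the open E3 by 4 semitones to Ab3; fretting 8 more gives E3 + 4 + 8 = E3 + 12 semitones = E4.

E4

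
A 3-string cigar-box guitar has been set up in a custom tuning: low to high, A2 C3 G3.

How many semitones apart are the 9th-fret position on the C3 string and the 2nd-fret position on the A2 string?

10 semitones

C3 at fret 9 → A3 (MIDI 57); A2 at fret 2 → B2 (MIDI 47).
57 − 47 = 10, so the two pitches are 10 semitones apart, with A3 the higher.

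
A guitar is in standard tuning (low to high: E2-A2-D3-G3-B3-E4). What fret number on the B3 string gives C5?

13

C5 is 13 semitones above the open B3 (B–C–C#–D–…–A#–B–C), so it sits at fret 13.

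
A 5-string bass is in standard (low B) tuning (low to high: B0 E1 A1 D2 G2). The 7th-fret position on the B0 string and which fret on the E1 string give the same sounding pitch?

2

B0 at fret 7 is B0 + 7 semitones = F#1.
The open E1 string is 5 semitones above the open B0, so the same pitch on the E1 string lies at fret 7 − 5 = 2.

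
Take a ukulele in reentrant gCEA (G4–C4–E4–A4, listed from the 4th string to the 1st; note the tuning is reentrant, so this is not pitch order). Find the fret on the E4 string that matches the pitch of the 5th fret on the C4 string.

1

Fret 5 on C4 is MIDI 60 + 5 = 65 (F4). On the E4 string (open MIDI 64), that pitch is 65 − 64 = fret 1.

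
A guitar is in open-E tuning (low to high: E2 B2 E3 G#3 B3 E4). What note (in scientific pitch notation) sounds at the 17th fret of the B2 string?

E4

Each fret is one semitone, so B2 + 17 = E4.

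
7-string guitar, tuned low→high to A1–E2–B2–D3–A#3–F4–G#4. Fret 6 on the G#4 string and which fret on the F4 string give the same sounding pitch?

9

Fret 6 on G#4 is MIDI 68 + 6 = 74 (D5). On the F4 string (open MIDI 65), that pitch is 74 − 65 = fret 9.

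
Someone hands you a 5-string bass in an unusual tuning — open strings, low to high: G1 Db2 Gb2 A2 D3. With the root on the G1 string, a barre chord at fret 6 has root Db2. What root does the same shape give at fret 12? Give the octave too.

Moving from fret 6 to fret 12 shifts the root by 6 semitones.
Db2 up 6 semitones is G2.

G2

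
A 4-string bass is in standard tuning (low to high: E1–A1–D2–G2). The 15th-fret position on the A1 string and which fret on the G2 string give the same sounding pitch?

Fret 15 on A1 is MIDI 33 + 15 = 48 (C3). On the G2 string (open MIDI 43), that pitch is 48 − 43 = fret 5.

5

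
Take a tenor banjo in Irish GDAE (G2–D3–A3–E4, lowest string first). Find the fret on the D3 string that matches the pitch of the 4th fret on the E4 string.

18

E4 at fret 4 is E4 + 4 semitones = G♯4.
The open D3 string is 14 semitones below the open E4, so the same pitch on the D3 string lies at fret 4 + 14 = 18.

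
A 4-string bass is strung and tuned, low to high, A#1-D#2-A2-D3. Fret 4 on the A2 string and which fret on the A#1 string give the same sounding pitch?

Fret 4 on A2 is MIDI 45 + 4 = 49 (C#3). On the A#1 string (open MIDI 34), that pitch is 49 − 34 = fret 15.

15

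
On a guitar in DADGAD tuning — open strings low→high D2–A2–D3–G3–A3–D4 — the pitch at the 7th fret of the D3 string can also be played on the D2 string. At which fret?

D3 at fret 7 is D3 + 7 semitones = A3.
The open D2 string is 12 semitones below the open D3, so the same pitch on the D2 string lies at fret 7 + 12 = 19.

19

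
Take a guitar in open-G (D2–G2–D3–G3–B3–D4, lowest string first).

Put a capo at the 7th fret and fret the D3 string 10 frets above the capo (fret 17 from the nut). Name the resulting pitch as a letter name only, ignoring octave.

The capo raises the open D3 by 7 semitones to A3; fretting 10 more gives D3 + 7 + 10 = D3 + 17 semitones, landing on G.

G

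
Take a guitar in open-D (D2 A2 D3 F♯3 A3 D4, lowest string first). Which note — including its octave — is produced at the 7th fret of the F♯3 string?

F♯3 is MIDI 54. Adding 7 gives 61, which is C♯4.
(Equivalently spelled D♭4.)

C♯4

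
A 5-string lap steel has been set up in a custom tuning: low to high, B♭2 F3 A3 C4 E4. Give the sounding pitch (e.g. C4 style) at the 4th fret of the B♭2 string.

B♭2 is MIDI 46. Adding 4 gives 50, which is D3.

D3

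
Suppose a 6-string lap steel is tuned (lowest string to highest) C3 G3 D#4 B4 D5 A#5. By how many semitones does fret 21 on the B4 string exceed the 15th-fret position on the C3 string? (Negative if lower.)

B4 at fret 21 → G#6 (MIDI 92); C3 at fret 15 → D#4 (MIDI 63).
92 − 63 = 29, so the two pitches are 29 semitones apart.

29 semitones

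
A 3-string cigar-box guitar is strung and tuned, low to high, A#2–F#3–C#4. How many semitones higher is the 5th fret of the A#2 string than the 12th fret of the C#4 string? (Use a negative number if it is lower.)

A#2 at fret 5 → D#3 (MIDI 51); C#4 at fret 12 → C#5 (MIDI 73).
51 − 73 = -22, so the two pitches are 22 semitones apart.

-22 semitones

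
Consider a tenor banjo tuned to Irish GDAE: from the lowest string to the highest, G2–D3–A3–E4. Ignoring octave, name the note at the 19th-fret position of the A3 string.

E

Each fret is one semitone, so A3 + 19 = E.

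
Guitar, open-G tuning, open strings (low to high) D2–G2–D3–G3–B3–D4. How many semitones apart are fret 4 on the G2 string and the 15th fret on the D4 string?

30 semitones

G2 at fret 4 → B2 (MIDI 47); D4 at fret 15 → F5 (MIDI 77).
47 − 77 = -30, so the two pitches are 30 semitones apart, with F5 the higher.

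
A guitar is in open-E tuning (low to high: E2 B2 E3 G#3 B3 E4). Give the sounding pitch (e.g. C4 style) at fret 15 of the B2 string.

B2 is MIDI 47. Adding 15 gives 62, which is D4.

D4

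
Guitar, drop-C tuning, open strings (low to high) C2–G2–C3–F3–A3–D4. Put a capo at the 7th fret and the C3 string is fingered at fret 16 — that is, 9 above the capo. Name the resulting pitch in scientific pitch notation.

The capo raises the open C3 by 7 semitones to G3; fretting 9 more gives C3 + 7 + 9 = C3 + 16 semitones = E4.

E4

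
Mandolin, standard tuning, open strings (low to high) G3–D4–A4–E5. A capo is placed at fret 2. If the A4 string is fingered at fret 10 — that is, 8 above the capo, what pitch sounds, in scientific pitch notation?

The capo raises the open A4 by 2 semitones to B4; fretting 8 more gives A4 + 2 + 8 = A4 + 10 semitones = G5.

G5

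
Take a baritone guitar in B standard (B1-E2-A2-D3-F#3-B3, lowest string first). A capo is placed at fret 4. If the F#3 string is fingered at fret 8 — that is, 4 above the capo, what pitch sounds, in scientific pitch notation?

The capo raises the open F#3 by 4 semitones to A#3; fretting 4 more gives F#3 + 4 + 4 = F#3 + 8 semitones = D4.

D4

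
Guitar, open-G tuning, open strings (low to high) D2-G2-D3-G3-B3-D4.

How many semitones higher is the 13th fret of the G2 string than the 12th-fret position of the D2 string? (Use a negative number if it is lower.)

6 semitones

G2 at fret 13 → G#3 (MIDI 56); D2 at fret 12 → D3 (MIDI 50).
56 − 50 = 6, so the two pitches are 6 semitones apart.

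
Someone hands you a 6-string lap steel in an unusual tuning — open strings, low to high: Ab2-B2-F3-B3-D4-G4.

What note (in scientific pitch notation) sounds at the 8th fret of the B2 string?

Each fret is one semitone, so B2 + 8 = G3.

G3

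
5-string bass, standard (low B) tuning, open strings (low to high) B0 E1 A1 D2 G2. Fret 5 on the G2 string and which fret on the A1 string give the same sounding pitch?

G2 at fret 5 is G2 + 5 semitones = C3.
The open A1 string is 10 semitones below the open G2, so the same pitch on the A1 string lies at fret 5 + 10 = 15.

15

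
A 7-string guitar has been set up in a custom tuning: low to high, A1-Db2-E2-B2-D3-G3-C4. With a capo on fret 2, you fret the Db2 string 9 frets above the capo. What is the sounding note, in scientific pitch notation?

C3

The capo raises the open Db2 by 2 semitones to Eb2; fretting 9 more gives Db2 + 2 + 9 = Db2 + 11 semitones = C3.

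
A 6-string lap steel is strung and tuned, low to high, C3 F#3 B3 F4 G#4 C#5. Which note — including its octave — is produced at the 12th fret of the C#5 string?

C#6

Each fret is one semitone, so C#5 + 12 = C#6.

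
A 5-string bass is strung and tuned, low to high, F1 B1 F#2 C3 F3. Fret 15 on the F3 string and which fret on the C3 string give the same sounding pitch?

20

F3 at fret 15 is F3 + 15 semitones = G#4.
The open C3 string is 5 semitones below the open F3, so the same pitch on the C3 string lies at fret 15 + 5 = 20.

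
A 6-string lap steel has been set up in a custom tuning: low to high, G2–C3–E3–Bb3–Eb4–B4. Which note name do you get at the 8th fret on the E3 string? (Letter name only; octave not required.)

E3 is MIDI 52. Adding 8 gives 60; 60 mod 12 = 0, i.e. C.

C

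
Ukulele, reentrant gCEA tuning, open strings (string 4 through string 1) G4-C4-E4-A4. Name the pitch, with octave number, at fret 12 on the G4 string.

G5

The open G4 string plus 12 semitones: G–G#–A–A#–…–F–F#–G.
The walk passes from B into C once, so the octave number goes from 4 to 5.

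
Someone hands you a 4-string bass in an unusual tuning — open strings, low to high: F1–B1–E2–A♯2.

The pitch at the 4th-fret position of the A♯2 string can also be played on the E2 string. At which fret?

A♯2 at fret 4 is A♯2 + 4 semitones = D3.
The open E2 string is 6 semitones below the open A♯2, so the same pitch on the E2 string lies at fret 4 + 6 = 10.

10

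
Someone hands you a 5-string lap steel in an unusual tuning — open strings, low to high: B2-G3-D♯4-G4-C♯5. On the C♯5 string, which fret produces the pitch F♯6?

17

F♯6 is 17 semitones above the open C♯5 (C#–D–D#–E–…–E–F–F#), so it sits at fret 17.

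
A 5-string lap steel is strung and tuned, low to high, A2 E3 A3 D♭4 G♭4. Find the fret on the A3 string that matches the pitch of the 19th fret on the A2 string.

Fret 19 on A2 is MIDI 45 + 19 = 64 (E4). On the A3 string (open MIDI 57), that pitch is 64 − 57 = fret 7.

7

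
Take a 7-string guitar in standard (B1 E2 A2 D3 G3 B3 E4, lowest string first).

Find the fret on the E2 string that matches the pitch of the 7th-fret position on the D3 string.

17

Fret 7 on D3 is MIDI 50 + 7 = 57 (A3). On the E2 string (open MIDI 40), that pitch is 57 − 40 = fret 17.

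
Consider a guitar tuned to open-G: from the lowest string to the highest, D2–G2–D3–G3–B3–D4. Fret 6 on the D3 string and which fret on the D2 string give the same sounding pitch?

18

D3 at fret 6 is D3 + 6 semitones = G#3.
The open D2 string is 12 semitones below the open D3, so the same pitch on the D2 string lies at fret 6 + 12 = 18.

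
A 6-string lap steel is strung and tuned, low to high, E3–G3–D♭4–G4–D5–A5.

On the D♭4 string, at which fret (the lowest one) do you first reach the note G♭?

From D♭4, count semitones up the chromatic scale until reaching G♭: Db–D–Eb–E–F–Gb — 5 steps.

5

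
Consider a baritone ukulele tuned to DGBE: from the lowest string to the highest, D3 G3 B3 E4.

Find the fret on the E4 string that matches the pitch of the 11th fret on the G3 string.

G3 at fret 11 is G3 + 11 semitones = F♯4.
The open E4 string is 9 semitones above the open G3, so the same pitch on the E4 string lies at fret 11 − 9 = 2.

2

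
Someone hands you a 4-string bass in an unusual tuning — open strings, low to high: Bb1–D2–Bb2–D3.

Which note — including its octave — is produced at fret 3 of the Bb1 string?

The open Bb1 string plus 3 semitones: Bb–B–C–Db.
The walk passes from B into C once, so the octave number goes from 1 to 2.
(Equivalently spelled C#2.)

Db2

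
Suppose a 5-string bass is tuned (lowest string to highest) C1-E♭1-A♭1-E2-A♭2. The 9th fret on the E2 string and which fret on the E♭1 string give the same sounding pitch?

22

E2 at fret 9 is E2 + 9 semitones = D♭3.
The open E♭1 string is 13 semitones below the open E2, so the same pitch on the E♭1 string lies at fret 9 + 13 = 22.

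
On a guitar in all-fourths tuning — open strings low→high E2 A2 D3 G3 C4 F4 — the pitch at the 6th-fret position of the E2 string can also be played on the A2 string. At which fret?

Fret 6 on E2 is MIDI 40 + 6 = 46 (A#2). On the A2 string (open MIDI 45), that pitch is 46 − 45 = fret 1.

1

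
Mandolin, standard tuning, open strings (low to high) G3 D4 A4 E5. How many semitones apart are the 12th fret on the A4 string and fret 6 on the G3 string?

A4 at fret 12 → A5 (MIDI 81); G3 at fret 6 → C#4 (MIDI 61).
81 − 61 = 20, so the two pitches are 20 semitones apart, with A5 the higher.

20 semitones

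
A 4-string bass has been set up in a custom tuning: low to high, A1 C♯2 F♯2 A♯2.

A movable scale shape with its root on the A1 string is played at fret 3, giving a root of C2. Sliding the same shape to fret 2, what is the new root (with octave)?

Moving from fret 3 to fret 2 shifts the root by -1 semitone.
C2 down 1 semitone is B1.

B1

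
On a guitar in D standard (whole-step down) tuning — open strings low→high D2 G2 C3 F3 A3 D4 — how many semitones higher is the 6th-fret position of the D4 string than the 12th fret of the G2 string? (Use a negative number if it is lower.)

13 semitones

D4 at fret 6 → G#4 (MIDI 68); G2 at fret 12 → G3 (MIDI 55).
68 − 55 = 13, so the two pitches are 13 semitones apart.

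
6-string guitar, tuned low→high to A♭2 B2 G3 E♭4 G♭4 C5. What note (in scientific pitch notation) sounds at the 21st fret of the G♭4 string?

E♭6

G♭4 is MIDI 66. Adding 21 gives 87, which is E♭6.
(Equivalently spelled D♯6.)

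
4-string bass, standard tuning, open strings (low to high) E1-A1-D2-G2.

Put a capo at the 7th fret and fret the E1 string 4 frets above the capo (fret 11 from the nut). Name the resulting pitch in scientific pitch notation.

The capo raises the open E1 by 7 semitones to B1; fretting 4 more gives E1 + 7 + 4 = E1 + 11 semitones = D#2.

D#2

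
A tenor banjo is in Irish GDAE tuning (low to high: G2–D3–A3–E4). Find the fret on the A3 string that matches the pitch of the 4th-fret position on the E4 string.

11

E4 at fret 4 is E4 + 4 semitones = G♯4.
The open A3 string is 7 semitones below the open E4, so the same pitch on the A3 string lies at fret 4 + 7 = 11.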